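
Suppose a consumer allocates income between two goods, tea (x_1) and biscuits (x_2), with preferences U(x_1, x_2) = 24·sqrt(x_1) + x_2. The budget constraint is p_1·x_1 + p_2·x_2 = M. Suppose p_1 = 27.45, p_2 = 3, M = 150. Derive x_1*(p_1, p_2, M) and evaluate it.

Utility is quasi-linear in x_2; the FOC for x_1 is 12/√x_1 = p_1/p_2.
Thus x_1* = (12·p_2/p_1)² — independent of M — with the rest of income spent on x_2.
Plugging in: x_1* = (12·3/27.45)² = 1.72.

x_1* = 1.72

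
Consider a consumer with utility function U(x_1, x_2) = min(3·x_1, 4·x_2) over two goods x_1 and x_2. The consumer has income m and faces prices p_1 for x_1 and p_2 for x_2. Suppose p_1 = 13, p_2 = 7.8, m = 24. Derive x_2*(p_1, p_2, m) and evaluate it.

x_2* = 0.9549

Demand: x_1*(p_1,p_2,m) = 4·m/(4·p_1 + 3·p_2), x_2* = 3·m/(4·p_1 + 3·p_2).
Here 4·13 + 3·7.8 = 75.4, giving x_2* = 0.9549.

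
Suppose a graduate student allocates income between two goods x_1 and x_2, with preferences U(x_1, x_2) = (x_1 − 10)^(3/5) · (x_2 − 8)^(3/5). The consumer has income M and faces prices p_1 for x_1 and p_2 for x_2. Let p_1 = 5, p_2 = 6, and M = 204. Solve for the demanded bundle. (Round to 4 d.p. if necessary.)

This is Cobb-Douglas in (x_1−10, x_2−8): tangency gives 0.6·p_2·(x_2−8) = 0.6·p_1·(x_1−10).
After buying the subsistence bundle (10, 8), a share 0.5 of the remaining income goes to x_1: x_1* = 10 + 0.5·(M − 10p_1 − 8p_2)/p_1.
Discretionary income = 204 − 10·5 − 8·6 = 106; x_1* = 10 + 0.5·106/5 = 20.6; x_2* = 8 + 0.5·106/6 = 16.8333.

x_1* = 20.6, x_2* = 16.8333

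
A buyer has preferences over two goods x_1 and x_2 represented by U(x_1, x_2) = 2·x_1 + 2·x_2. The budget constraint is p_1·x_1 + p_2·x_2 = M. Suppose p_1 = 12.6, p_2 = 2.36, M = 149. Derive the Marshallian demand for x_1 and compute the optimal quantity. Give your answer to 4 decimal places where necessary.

x_1* = 0

Perfect substitutes: compare marginal utility per dollar. 2/p_1 vs 2/p_2 → 0.1587 vs 0.8475.
x_2 gives more utility per dollar, so spend all income on x_2: x_2* = M/p_2, x_1* = 0.
Numerically: x_1* = 0, x_2* = 63.1356.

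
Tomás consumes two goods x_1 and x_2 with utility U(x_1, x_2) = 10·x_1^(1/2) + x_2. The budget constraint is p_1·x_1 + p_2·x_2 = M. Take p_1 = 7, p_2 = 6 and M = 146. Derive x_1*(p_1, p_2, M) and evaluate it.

MU_x_1 = 5/√x_1, MU_x_2 = 1. Tangency: 5/√x_1 = p_1/p_2.
Solve: √x_1 = 5·p_2/p_1, so x_1*(p_1,p_2) = (5·p_2/p_1)², and x_2* = (M − p_1·x_1*)/p_2.
Plugging in: x_1* = (5·6/7)² = 18.3673.

x_1* = 18.3673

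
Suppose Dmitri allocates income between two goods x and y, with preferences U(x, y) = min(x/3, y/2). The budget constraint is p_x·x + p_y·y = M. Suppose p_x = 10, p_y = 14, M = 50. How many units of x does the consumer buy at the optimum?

With perfect complements, no substitution: consume in ratio x:y = 3:2.
Budget: p_x·x + p_y·(2/3)·x = M, so (3·p_x + 2·p_y)·x = 3·M.
Demand: x*(p_x,p_y,M) = 3·M/(3·p_x + 2·p_y), y* = 2·M/(3·p_x + 2·p_y).
Here 3·10 + 2·14 = 58, giving x* = 2.5862.

x* = 2.5862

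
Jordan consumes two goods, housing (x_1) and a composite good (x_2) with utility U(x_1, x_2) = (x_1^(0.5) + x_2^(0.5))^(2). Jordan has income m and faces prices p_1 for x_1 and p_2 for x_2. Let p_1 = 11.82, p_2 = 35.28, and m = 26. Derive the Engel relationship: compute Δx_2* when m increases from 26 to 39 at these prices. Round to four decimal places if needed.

Δx_2* = 0.0925

From the CES first-order condition, (x_2/x_1)^(0.5) = p_1/p_2.
Solve for the ratio: x_2/x_1 = [p_1/p_2]^(2).
Substitute x_2 = (x_2/x_1)·x_1 into the budget: x_1* = m/(p_1 + p_2·(x_2/x_1)).
Numerically x_2/x_1 = 0.112248, so x_1* = 26/(11.82 + 35.28·0.112248) = 1.6476 and x_2* = 0.112248·1.6476 = 0.1849.
At m' = 39: x_2* = 0.2774. Change: 0.2774 − 0.1849 = 0.0925.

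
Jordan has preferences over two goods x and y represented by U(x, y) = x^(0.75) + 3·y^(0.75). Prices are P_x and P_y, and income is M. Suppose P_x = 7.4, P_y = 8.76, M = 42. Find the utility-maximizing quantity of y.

y* = 4.6983

From the CES first-order condition, (1/3)·(y/x)^(0.25) = P_x/P_y.
Hence y/x = (3·P_x/P_y)^(1/(0.25)), i.e. raised to the 4 power.
With the ratio pinned down, the budget gives x* = M/(P_x + P_y·(y/x)) and y* = (y/x)·x*.
Numerically y/x = 41.247295, so x* = 42/(7.4 + 8.76·41.247295) = 0.1139 and y* = 41.247295·0.1139 = 4.6983.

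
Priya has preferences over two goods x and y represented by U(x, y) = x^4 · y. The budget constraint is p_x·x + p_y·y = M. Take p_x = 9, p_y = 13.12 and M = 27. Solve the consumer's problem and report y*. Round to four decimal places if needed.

At p_x=9, p_y=13.12, M=27: y* = 0.2·27/13.12 = 0.4116.

y* = 0.4116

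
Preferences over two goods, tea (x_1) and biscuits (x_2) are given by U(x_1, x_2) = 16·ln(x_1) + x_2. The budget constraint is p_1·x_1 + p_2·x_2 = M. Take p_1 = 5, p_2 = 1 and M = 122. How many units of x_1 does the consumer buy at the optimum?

MU_x_1 = 16/x_1, MU_x_2 = 1. Tangency: 16/x_1 = p_1/p_2.
So x_1*(p_1,p_2) = 16·p_2/p_1, independent of income; and x_2* = (M − 16·p_2)/p_2.
At the given prices: x_1* = 16·1/5 = 3.2.

x_1* = 3.2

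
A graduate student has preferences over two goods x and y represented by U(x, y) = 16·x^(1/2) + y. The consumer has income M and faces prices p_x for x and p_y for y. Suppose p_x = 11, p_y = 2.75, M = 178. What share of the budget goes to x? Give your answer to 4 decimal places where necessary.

Utility is quasi-linear in y; the FOC for x is 8/√x = p_x/p_y.
Thus x* = (8·p_y/p_x)² — independent of M — with the rest of income spent on y.
Plugging in: x* = (8·2.75/11)² = 4, y* = 48.7273.
Expenditure on x: 11·4 = 44; share = 0.2472.

share on x = 0.2472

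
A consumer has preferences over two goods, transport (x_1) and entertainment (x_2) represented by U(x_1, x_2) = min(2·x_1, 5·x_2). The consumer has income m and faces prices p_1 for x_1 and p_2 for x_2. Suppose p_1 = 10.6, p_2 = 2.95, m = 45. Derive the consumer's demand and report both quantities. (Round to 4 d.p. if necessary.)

With perfect complements, no substitution: consume in ratio x_1:x_2 = 5:2.
Budget: p_1·x_1 + p_2·(2/5)·x_1 = m, so (5·p_1 + 2·p_2)·x_1 = 5·m.
Demand: x_1*(p_1,p_2,m) = 5·m/(5·p_1 + 2·p_2), x_2* = 2·m/(5·p_1 + 2·p_2).
Here 5·10.6 + 2·2.95 = 58.9, giving x_1* = 3.82 and x_2* = 1.528.

x_1* = 3.82, x_2* = 1.528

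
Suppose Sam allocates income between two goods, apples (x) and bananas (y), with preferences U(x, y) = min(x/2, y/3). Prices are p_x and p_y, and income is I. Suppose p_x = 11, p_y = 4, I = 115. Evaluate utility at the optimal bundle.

With perfect complements, no substitution: consume in ratio x:y = 2:3.
Budget: p_x·x + p_y·(3/2)·x = I, so (2·p_x + 3·p_y)·x = 2·I.
Demand: x*(p_x,p_y,I) = 2·I/(2·p_x + 3·p_y), y* = 3·I/(2·p_x + 3·p_y).
Here 2·11 + 3·4 = 34, giving x* = 6.7647 and y* = 10.1471.
Utility at the optimum: U(6.7647, 10.1471) = 3.3824.

V = 3.3824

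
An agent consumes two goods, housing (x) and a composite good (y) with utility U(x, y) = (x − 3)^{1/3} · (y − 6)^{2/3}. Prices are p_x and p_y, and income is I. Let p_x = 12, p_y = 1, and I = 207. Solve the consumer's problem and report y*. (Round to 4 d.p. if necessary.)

This is Cobb-Douglas in (x−3, y−6): tangency gives 1/3·p_y·(y−6) = 2/3·p_x·(x−3).
After buying the subsistence bundle (3, 6), a share 1/3 of the remaining income goes to x: x* = 3 + 1/3·(I − 3p_x − 6p_y)/p_x.
Discretionary income = 207 − 3·12 − 6·1 = 165; y* = 6 + 2/3·165/1 = 116.

y* = 116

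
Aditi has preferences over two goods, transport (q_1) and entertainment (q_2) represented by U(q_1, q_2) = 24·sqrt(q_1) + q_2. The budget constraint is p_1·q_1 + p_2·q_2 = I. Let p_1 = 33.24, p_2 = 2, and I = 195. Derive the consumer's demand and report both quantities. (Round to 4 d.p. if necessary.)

q_1* = 0.5213, q_2* = 88.8357

Thus q_1* = (12·p_2/p_1)² — independent of I — with the rest of income spent on q_2.
Plugging in: q_1* = (12·2/33.24)² = 0.5213, q_2* = 88.8357.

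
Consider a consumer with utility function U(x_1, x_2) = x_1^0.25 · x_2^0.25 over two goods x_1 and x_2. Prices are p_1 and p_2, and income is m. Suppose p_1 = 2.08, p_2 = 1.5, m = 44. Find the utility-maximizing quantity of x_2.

x_2* = 14.6667

The MRS is x_2/x_1. Set MRS = p_1/p_2.
Rearranging, p_2·x_2 = p_1·x_1. Substituting into the budget gives p_1·x_1·(1 + 1) = m.
Demand: x_1*(p_1,p_2,m) = 0.5·m/p_1 and x_2* = 0.5·m/p_2.
At p_1=2.08, p_2=1.5, m=44: x_2* = 0.5·44/1.5 = 14.6667.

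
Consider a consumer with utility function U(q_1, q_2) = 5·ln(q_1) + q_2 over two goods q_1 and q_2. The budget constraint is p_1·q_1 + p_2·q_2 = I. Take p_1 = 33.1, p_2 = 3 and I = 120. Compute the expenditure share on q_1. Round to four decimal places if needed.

MU_q_1 = 5/q_1, MU_q_2 = 1. Tangency: 5/q_1 = p_1/p_2.
So q_1*(p_1,p_2) = 5·p_2/p_1, independent of income; and q_2* = (I − 5·p_2)/p_2.
At the given prices: q_1* = 5·3/33.1 = 0.4532, and q_2* = 35.
Expenditure on q_1: 33.1·0.4532 = 15; share = 0.125.

share on q_1 = 0.125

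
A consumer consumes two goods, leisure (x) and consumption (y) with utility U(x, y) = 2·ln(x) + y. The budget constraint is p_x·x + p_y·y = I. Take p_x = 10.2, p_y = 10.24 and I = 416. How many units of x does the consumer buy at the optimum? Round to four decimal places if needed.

MU_x = 2/x, MU_y = 1. Tangency: 2/x = p_x/p_y.
So x*(p_x,p_y) = 2·p_y/p_x, independent of income; and y* = (I − 2·p_y)/p_y.
At the given prices: x* = 2·10.24/10.2 = 2.0078.

x* = 2.0078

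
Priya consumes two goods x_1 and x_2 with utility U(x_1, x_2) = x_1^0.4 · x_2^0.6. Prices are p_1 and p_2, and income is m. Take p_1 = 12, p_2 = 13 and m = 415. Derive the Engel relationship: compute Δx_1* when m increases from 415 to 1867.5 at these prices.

Δx_1* = 48.4167

Demand: x_1*(p_1,p_2,m) = 0.4·m/p_1 and x_2* = 0.6·m/p_2.
At p_1=12, p_2=13, m=415: x_1* = 0.4·415/12 = 13.8333.
At m' = 1867.5: x_1* = 62.25. Change: 62.25 − 13.8333 = 48.4167.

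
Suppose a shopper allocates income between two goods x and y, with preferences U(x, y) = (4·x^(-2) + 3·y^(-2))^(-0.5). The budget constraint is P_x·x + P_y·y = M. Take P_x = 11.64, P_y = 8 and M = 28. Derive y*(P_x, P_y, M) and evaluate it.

MRS = MU_x/MU_y = (4/3)·(y/x)^(3). Set equal to P_x/P_y.
Hence y/x = ((3/4)·P_x/P_y)^(1/(3)), i.e. raised to the 1/3 power.
Substitute y = (y/x)·x into the budget: x* = M/(P_x + P_y·(y/x)).
Numerically y/x = 1.029536, so x* = 28/(11.64 + 8·1.029536) = 1.4087 and y* = 1.029536·1.4087 = 1.4503.

y* = 1.4503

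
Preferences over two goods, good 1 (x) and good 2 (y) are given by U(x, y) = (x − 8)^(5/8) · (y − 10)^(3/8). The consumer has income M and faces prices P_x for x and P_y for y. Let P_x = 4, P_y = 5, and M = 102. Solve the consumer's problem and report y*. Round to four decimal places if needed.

MRS = (5/3)·(y−10)/(x−8). Tangency with P_x/P_y gives y−10 = (3/5)·(P_x/P_y)·(x−8).
Substituting into the budget: x* = 8 + 0.625·(M − 8·P_x − 10·P_y)/P_x, and y* = 10 + 0.375·(…)/P_y.
Discretionary income = 102 − 8·4 − 10·5 = 20; y* = 10 + 0.375·20/5 = 11.5.

y* = 11.5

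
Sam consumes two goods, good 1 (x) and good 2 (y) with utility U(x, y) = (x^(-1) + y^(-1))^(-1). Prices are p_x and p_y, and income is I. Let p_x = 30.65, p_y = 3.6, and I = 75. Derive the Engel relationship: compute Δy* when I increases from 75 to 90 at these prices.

Δy* = 1.0635

MU_x ∝ x^(-2), MU_y ∝ y^(-2), so MRS = (y/x)^(2) = p_x/p_y.
Solve for the ratio: y/x = [p_x/p_y]^(0.5).
With the ratio pinned down, the budget gives x* = I/(p_x + p_y·(y/x)) and y* = (y/x)·x*.
Numerically y/x = 2.917857, so x* = 75/(30.65 + 3.6·2.917857) = 1.8224 and y* = 2.917857·1.8224 = 5.3175.
At I' = 90: y* = 6.381. Change: 6.381 − 5.3175 = 1.0635.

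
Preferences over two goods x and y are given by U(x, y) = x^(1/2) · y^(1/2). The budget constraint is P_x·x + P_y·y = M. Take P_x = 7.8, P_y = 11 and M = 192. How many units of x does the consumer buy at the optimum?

x* = 12.3077

At P_x=7.8, P_y=11, M=192: x* = 0.5·192/7.8 = 12.3077.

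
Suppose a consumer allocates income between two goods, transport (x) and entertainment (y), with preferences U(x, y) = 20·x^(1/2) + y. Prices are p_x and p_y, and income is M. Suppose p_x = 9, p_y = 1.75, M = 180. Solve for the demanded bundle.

x* = 3.7809, y* = 83.4127

Solve: √x = 10·p_y/p_x, so x*(p_x,p_y) = (10·p_y/p_x)², and y* = (M − p_x·x*)/p_y.
Plugging in: x* = (10·1.75/9)² = 3.7809, y* = 83.4127.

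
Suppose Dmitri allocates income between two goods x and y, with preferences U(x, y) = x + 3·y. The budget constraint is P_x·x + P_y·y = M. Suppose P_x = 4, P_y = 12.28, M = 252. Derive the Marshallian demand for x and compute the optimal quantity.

Perfect substitutes: compare marginal utility per dollar. 1/P_x vs 3/P_y → 0.25 vs 0.2443.
x gives more utility per dollar, so spend all income on x: x* = M/P_x, y* = 0.
Numerically: x* = 63, y* = 0.

x* = 63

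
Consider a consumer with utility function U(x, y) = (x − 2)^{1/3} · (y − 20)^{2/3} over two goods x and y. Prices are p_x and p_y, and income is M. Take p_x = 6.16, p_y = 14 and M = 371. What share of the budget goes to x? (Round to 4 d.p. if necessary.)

This is Cobb-Douglas in (x−2, y−20): tangency gives 1/3·p_y·(y−20) = 2/3·p_x·(x−2).
Substituting into the budget: x* = 2 + 1/3·(M − 2·p_x − 20·p_y)/p_x, and y* = 20 + 2/3·(…)/p_y.
Discretionary income = 371 − 2·6.16 − 20·14 = 78.68; x* = 2 + 1/3·78.68/6.16 = 6.2576; y* = 20 + 2/3·78.68/14 = 23.7467.
Expenditure on x: 6.16·6.2576 = 38.5467; share = 0.1039.

share on x = 0.1039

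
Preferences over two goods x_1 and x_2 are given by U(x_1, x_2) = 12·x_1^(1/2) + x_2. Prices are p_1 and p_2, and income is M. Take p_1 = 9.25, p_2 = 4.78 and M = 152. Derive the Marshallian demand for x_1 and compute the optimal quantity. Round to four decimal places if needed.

x_1* = 9.6134

Solve: √x_1 = 6·p_2/p_1, so x_1*(p_1,p_2) = (6·p_2/p_1)², and x_2* = (M − p_1·x_1*)/p_2.
Plugging in: x_1* = (6·4.78/9.25)² = 9.6134.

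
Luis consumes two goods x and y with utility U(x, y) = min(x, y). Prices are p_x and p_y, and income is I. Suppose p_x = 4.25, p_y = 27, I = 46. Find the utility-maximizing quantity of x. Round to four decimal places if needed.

x* = 1.472

With perfect complements, no substitution: consume in ratio x:y = 1:1.
Budget: p_x·x + p_y·x = I, so (p_x + p_y)·x = I.
Demand: x*(p_x,p_y,I) = I/(p_x + p_y), y* = I/(p_x + p_y).
Here 4.25 + 27 = 31.25, giving x* = 1.472.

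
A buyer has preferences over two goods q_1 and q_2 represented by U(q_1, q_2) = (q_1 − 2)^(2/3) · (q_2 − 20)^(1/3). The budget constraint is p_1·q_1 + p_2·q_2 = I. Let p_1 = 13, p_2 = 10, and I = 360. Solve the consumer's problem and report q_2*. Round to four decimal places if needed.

Let q_1' = q_1−2, q_2' = q_2−20. MRS = 2·q_2'/q_1' = p_1/p_2.
After buying the subsistence bundle (2, 20), a share 2/3 of the remaining income goes to q_1: q_1* = 2 + 2/3·(I − 2p_1 − 20p_2)/p_1.
Discretionary income = 360 − 2·13 − 20·10 = 134; q_2* = 20 + 1/3·134/10 = 24.4667.

q_2* = 24.4667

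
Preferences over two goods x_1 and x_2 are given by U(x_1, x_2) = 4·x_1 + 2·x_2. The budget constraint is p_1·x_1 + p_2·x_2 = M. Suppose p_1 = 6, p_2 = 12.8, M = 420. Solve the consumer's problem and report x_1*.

Perfect substitutes: compare marginal utility per dollar. 4/p_1 vs 2/p_2 → 0.6667 vs 0.1562.
x_1 gives more utility per dollar, so spend all income on x_1: x_1* = M/p_1, x_2* = 0.
Numerically: x_1* = 70, x_2* = 0.

x_1* = 70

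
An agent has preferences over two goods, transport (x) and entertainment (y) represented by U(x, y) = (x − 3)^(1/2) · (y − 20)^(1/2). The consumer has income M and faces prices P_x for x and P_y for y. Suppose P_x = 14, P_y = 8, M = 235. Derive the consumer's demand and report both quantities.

Let x' = x−3, y' = y−20. MRS = y'/x' = P_x/P_y.
After buying the subsistence bundle (3, 20), a share 0.5 of the remaining income goes to x: x* = 3 + 0.5·(M − 3P_x − 20P_y)/P_x.
Discretionary income = 235 − 3·14 − 20·8 = 33; x* = 3 + 0.5·33/14 = 4.1786; y* = 20 + 0.5·33/8 = 22.0625.

x* = 4.1786, y* = 22.0625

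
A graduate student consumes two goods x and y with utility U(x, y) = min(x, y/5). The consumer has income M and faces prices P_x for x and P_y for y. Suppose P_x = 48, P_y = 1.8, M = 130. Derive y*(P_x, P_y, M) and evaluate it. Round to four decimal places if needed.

y* = 11.4035

With perfect complements, no substitution: consume in ratio x:y = 1:5.
Budget: P_x·x + P_y·5·x = M, so (P_x + 5·P_y)·x = M.
Demand: x*(P_x,P_y,M) = M/(P_x + 5·P_y), y* = 5·M/(P_x + 5·P_y).
Here 48 + 5·1.8 = 57, giving y* = 11.4035.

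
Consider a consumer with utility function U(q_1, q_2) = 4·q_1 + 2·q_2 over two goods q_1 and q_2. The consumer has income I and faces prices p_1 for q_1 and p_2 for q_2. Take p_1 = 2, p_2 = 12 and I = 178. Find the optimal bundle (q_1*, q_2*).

q_1* = 89, q_2* = 0

Perfect substitutes: compare marginal utility per dollar. 4/p_1 vs 2/p_2 → 2 vs 0.1667.
q_1 gives more utility per dollar, so spend all income on q_1: q_1* = I/p_1, q_2* = 0.
Numerically: q_1* = 89, q_2* = 0.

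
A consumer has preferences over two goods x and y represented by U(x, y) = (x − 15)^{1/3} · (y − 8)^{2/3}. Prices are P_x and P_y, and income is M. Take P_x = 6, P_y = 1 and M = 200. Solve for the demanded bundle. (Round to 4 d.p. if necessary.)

This is Cobb-Douglas in (x−15, y−8): tangency gives 1/3·P_y·(y−8) = 2/3·P_x·(x−15).
After buying the subsistence bundle (15, 8), a share 1/3 of the remaining income goes to x: x* = 15 + 1/3·(M − 15P_x − 8P_y)/P_x.
Discretionary income = 200 − 15·6 − 8·1 = 102; x* = 15 + 1/3·102/6 = 20.6667; y* = 8 + 2/3·102/1 = 76.

x* = 20.6667, y* = 76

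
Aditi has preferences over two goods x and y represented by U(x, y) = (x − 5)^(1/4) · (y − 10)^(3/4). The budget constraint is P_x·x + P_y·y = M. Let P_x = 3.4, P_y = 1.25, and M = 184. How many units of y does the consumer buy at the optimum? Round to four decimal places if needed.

y* = 102.7

MRS = (1/3)·(y−10)/(x−5). Tangency with P_x/P_y gives y−10 = 3·(P_x/P_y)·(x−5).
Substituting into the budget: x* = 5 + 0.25·(M − 5·P_x − 10·P_y)/P_x, and y* = 10 + 0.75·(…)/P_y.
Discretionary income = 184 − 5·3.4 − 10·1.25 = 154.5; y* = 10 + 0.75·154.5/1.25 = 102.7.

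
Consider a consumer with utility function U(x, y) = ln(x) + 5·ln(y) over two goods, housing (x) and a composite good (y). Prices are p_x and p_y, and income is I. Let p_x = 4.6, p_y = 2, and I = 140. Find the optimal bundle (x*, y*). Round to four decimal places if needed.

The MRS is (1/5)·y/x. Set MRS = p_x/p_y.
Rearranging, p_y·y = 5·p_x·x. Substituting into the budget gives p_x·x·(1 + 5) = I.
Demand: x*(p_x,p_y,I) = 1/6·I/p_x and y* = 5/6·I/p_y.
At p_x=4.6, p_y=2, I=140: x* = 1/6·140/4.6 = 5.0725, y* = 58.3333.

x* = 5.0725, y* = 58.3333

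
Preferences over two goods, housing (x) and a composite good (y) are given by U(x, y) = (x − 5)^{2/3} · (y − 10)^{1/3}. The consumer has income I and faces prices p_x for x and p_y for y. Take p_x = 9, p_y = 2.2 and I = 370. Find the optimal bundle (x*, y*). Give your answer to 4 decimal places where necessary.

x* = 27.4444, y* = 55.9091

Substituting into the budget: x* = 5 + 2/3·(I − 5·p_x − 10·p_y)/p_x, and y* = 10 + 1/3·(…)/p_y.
Discretionary income = 370 − 5·9 − 10·2.2 = 303; x* = 5 + 2/3·303/9 = 27.4444; y* = 10 + 1/3·303/2.2 = 55.9091.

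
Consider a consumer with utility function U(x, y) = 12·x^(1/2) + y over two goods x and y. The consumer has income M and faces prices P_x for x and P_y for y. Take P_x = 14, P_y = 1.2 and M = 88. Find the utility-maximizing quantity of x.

x* = 0.2645

Set MRS = P_x/P_y: 6·x^(−1/2) = P_x/P_y.
Thus x* = (6·P_y/P_x)² — independent of M — with the rest of income spent on y.
Plugging in: x* = (6·1.2/14)² = 0.2645.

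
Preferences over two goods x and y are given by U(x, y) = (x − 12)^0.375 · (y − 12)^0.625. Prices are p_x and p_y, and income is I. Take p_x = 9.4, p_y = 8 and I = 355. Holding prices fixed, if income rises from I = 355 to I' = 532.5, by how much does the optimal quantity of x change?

Δx* = 7.0811

Substituting into the budget: x* = 12 + 0.375·(I − 12·p_x − 12·p_y)/p_x, and y* = 12 + 0.625·(…)/p_y.
Discretionary income = 355 − 12·9.4 − 12·8 = 146.2; x* = 12 + 0.375·146.2/9.4 = 17.8324.
At I' = 532.5: x* = 24.9136. Change: 24.9136 − 17.8324 = 7.0811.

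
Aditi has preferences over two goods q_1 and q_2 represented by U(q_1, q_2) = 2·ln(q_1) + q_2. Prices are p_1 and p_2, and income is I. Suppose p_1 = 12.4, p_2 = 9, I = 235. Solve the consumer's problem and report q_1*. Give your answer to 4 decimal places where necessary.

q_1* = 1.4516

MU_q_1 = 2/q_1, MU_q_2 = 1. Tangency: 2/q_1 = p_1/p_2.
So q_1*(p_1,p_2) = 2·p_2/p_1, independent of income; and q_2* = (I − 2·p_2)/p_2.
At the given prices: q_1* = 2·9/12.4 = 1.4516.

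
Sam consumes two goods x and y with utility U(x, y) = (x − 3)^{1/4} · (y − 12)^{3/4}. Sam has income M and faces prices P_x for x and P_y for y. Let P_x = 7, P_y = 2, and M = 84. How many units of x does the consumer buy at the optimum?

MRS = (1/3)·(y−12)/(x−3). Tangency with P_x/P_y gives y−12 = 3·(P_x/P_y)·(x−3).
After buying the subsistence bundle (3, 12), a share 0.25 of the remaining income goes to x: x* = 3 + 0.25·(M − 3P_x − 12P_y)/P_x.
Discretionary income = 84 − 3·7 − 12·2 = 39; x* = 3 + 0.25·39/7 = 4.3929.

x* = 4.3929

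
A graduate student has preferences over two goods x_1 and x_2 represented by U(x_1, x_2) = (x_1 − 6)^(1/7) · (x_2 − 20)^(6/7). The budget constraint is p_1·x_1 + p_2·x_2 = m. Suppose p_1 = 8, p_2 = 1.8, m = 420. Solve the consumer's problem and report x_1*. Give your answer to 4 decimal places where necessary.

x_1* = 12

MRS = (1/6)·(x_2−20)/(x_1−6). Tangency with p_1/p_2 gives x_2−20 = 6·(p_1/p_2)·(x_1−6).
After buying the subsistence bundle (6, 20), a share 1/7 of the remaining income goes to x_1: x_1* = 6 + 1/7·(m − 6p_1 − 20p_2)/p_1.
Discretionary income = 420 − 6·8 − 20·1.8 = 336; x_1* = 6 + 1/7·336/8 = 12.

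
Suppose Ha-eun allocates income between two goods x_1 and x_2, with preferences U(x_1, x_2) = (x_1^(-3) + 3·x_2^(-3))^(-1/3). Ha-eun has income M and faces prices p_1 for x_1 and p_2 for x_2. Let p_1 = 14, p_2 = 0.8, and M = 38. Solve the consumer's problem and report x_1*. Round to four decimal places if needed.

MRS = MU_x_1/MU_x_2 = (1/3)·(x_2/x_1)^(4). Set equal to p_1/p_2.
Solve for the ratio: x_2/x_1 = [3·p_1/p_2]^(0.25).
With the ratio pinned down, the budget gives x_1* = M/(p_1 + p_2·(x_2/x_1)) and x_2* = (x_2/x_1)·x_1*.
Numerically x_2/x_1 = 2.691782, so x_1* = 38/(14 + 0.8·2.691782) = 2.3524.

x_1* = 2.3524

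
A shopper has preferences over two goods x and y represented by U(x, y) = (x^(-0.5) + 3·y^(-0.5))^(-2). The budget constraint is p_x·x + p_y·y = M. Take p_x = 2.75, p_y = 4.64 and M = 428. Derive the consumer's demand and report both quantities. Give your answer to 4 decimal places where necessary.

MRS = MU_x/MU_y = (1/3)·(y/x)^(1.5). Set equal to p_x/p_y.
Hence y/x = (3·p_x/p_y)^(1/(1.5)), i.e. raised to the 2/3 power.
With the ratio pinned down, the budget gives x* = M/(p_x + p_y·(y/x)) and y* = (y/x)·x*.
Numerically y/x = 1.467655, so x* = 428/(2.75 + 4.64·1.467655) = 44.7703 and y* = 1.467655·44.7703 = 65.7073.

x* = 44.7703, y* = 65.7073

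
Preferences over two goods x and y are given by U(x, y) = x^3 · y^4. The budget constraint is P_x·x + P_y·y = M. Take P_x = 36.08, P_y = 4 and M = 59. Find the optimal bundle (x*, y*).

x* = 0.7008, y* = 8.4286

The MRS is (3/4)·y/x. Set MRS = P_x/P_y.
Rearranging, P_y·y = (4/3)·P_x·x. Substituting into the budget gives P_x·x·(1 + (4/3)) = M.
Demand: x*(P_x,P_y,M) = 3/7·M/P_x and y* = 4/7·M/P_y.
At P_x=36.08, P_y=4, M=59: x* = 3/7·59/36.08 = 0.7008, y* = 8.4286.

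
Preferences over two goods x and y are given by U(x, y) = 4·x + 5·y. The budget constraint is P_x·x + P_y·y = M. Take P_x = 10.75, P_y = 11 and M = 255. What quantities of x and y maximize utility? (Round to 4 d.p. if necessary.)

x* = 0, y* = 23.1818

Perfect substitutes: compare marginal utility per dollar. 4/P_x vs 5/P_y → 0.3721 vs 0.4545.
y gives more utility per dollar, so spend all income on y: y* = M/P_y, x* = 0.
Numerically: x* = 0, y* = 23.1818.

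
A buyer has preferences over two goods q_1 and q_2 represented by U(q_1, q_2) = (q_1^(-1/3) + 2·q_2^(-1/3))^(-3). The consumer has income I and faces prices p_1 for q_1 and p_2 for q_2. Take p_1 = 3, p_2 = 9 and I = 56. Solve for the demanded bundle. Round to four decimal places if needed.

q_1* = 5.8091, q_2* = 4.2859

MU_q_1 ∝ q_1^(-4/3), MU_q_2 ∝ 2·q_2^(-4/3), so MRS = (1/2)·(q_2/q_1)^(4/3) = p_1/p_2.
Solve for the ratio: q_2/q_1 = [2·p_1/p_2]^(0.75).
With the ratio pinned down, the budget gives q_1* = I/(p_1 + p_2·(q_2/q_1)) and q_2* = (q_2/q_1)·q_1*.
Numerically q_2/q_1 = 0.737788, so q_1* = 56/(3 + 9·0.737788) = 5.8091 and q_2* = 0.737788·5.8091 = 4.2859.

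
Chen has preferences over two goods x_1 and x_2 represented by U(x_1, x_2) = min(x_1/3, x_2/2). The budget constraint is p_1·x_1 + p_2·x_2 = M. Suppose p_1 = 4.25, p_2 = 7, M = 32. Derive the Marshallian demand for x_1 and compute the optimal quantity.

x_1* = 3.5888

Leontief preferences: the optimum is at the kink where x_1/3 = x_2/2, i.e. x_2 = (2/3)·x_1.
Budget: p_1·x_1 + p_2·(2/3)·x_1 = M, so (3·p_1 + 2·p_2)·x_1 = 3·M.
Demand: x_1*(p_1,p_2,M) = 3·M/(3·p_1 + 2·p_2), x_2* = 2·M/(3·p_1 + 2·p_2).
Here 3·4.25 + 2·7 = 26.75, giving x_1* = 3.5888.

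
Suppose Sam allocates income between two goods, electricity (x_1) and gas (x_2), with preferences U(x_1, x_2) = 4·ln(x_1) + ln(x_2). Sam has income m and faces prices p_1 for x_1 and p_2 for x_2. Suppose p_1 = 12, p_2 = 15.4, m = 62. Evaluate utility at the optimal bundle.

V = 5.4597

MU_x_1/MU_x_2 = (4·x_2)/(x_1); tangency sets this equal to p_1/p_2.
Rearranging, p_2·x_2 = (1/4)·p_1·x_1. Substituting into the budget gives p_1·x_1·(1 + (1/4)) = m.
Demand: x_1*(p_1,p_2,m) = 0.8·m/p_1 and x_2* = 0.2·m/p_2.
At p_1=12, p_2=15.4, m=62: x_1* = 0.8·62/12 = 4.1333, x_2* = 0.8052.
Utility at the optimum: U(4.1333, 0.8052) = 5.4597.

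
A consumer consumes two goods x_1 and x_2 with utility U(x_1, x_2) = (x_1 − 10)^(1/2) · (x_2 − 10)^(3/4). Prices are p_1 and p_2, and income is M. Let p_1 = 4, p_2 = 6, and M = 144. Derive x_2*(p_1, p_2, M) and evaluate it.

x_2* = 14.4

Let x_1' = x_1−10, x_2' = x_2−10. MRS = (2/3)·x_2'/x_1' = p_1/p_2.
Substituting into the budget: x_1* = 10 + 0.4·(M − 10·p_1 − 10·p_2)/p_1, and x_2* = 10 + 0.6·(…)/p_2.
Discretionary income = 144 − 10·4 − 10·6 = 44; x_2* = 10 + 0.6·44/6 = 14.4.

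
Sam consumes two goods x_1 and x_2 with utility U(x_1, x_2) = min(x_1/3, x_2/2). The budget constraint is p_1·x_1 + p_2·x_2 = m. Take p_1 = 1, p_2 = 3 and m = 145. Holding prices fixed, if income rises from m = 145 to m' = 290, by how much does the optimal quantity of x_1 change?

Leontief preferences: the optimum is at the kink where x_1/3 = x_2/2, i.e. x_2 = (2/3)·x_1.
Budget: p_1·x_1 + p_2·(2/3)·x_1 = m, so (3·p_1 + 2·p_2)·x_1 = 3·m.
Demand: x_1*(p_1,p_2,m) = 3·m/(3·p_1 + 2·p_2), x_2* = 2·m/(3·p_1 + 2·p_2).
Here 3·1 + 2·3 = 9, giving x_1* = 48.3333.
At m' = 290: x_1* = 96.6667. Change: 96.6667 − 48.3333 = 48.3333.

Δx_1* = 48.3333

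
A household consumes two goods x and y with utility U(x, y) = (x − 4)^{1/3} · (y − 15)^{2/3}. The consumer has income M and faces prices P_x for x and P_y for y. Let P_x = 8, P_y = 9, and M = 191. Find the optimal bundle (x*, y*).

x* = 5, y* = 16.7778

Let x' = x−4, y' = y−15. MRS = (1/2)·y'/x' = P_x/P_y.
Substituting into the budget: x* = 4 + 1/3·(M − 4·P_x − 15·P_y)/P_x, and y* = 15 + 2/3·(…)/P_y.
Discretionary income = 191 − 4·8 − 15·9 = 24; x* = 4 + 1/3·24/8 = 5; y* = 15 + 2/3·24/9 = 16.7778.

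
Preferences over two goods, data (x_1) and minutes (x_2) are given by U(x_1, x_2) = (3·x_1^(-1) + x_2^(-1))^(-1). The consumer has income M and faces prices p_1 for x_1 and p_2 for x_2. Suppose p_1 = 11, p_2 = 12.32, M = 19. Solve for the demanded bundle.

x_1* = 1.0722, x_2* = 0.5849

Numerically x_2/x_1 = 0.545545, so x_1* = 19/(11 + 12.32·0.545545) = 1.0722 and x_2* = 0.545545·1.0722 = 0.5849.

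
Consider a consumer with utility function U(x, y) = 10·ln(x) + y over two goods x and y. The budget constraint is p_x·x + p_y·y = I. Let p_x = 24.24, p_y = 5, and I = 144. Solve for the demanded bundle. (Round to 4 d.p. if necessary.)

x* = 2.0627, y* = 18.8

At the given prices: x* = 10·5/24.24 = 2.0627, and y* = 18.8.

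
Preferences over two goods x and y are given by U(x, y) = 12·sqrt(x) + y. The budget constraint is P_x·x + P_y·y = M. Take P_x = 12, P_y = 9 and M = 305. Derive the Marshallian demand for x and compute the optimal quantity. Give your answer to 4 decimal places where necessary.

Set MRS = P_x/P_y: 6·x^(−1/2) = P_x/P_y.
Thus x* = (6·P_y/P_x)² — independent of M — with the rest of income spent on y.
Plugging in: x* = (6·9/12)² = 20.25.

x* = 20.25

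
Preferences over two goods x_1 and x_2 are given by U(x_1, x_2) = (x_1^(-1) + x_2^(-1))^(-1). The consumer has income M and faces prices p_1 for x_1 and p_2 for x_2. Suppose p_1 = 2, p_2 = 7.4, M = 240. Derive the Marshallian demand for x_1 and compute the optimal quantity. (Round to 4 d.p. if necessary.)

x_1* = 41.0462

MU_x_1 ∝ x_1^(-2), MU_x_2 ∝ x_2^(-2), so MRS = (x_2/x_1)^(2) = p_1/p_2.
Solve for the ratio: x_2/x_1 = [p_1/p_2]^(0.5).
With the ratio pinned down, the budget gives x_1* = M/(p_1 + p_2·(x_2/x_1)) and x_2* = (x_2/x_1)·x_1*.
Numerically x_2/x_1 = 0.519875, so x_1* = 240/(2 + 7.4·0.519875) = 41.0462.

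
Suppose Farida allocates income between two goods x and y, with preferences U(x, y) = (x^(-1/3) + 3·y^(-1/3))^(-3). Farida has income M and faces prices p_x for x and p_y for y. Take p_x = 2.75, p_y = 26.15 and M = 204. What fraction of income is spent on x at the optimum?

MU_x ∝ x^(-4/3), MU_y ∝ 3·y^(-4/3), so MRS = (1/3)·(y/x)^(4/3) = p_x/p_y.
Solve for the ratio: y/x = [3·p_x/p_y]^(0.75).
Substitute y = (y/x)·x into the budget: x* = M/(p_x + p_y·(y/x)).
Numerically y/x = 0.420956, so x* = 204/(2.75 + 26.15·0.420956) = 14.8277 and y* = 0.420956·14.8277 = 6.2418.
Expenditure on x: 2.75·14.8277 = 40.7763; share = 0.1999.

share on x = 0.1999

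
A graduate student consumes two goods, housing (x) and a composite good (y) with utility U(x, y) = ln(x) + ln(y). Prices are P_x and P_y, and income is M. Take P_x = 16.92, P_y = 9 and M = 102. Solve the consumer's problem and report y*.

Tangency: MRS = y/x = P_x/P_y.
So P_y·y = P_x·x; combined with the budget, a share 0.5 of income goes to x.
Demand: x*(P_x,P_y,M) = 0.5·M/P_x and y* = 0.5·M/P_y.
At P_x=16.92, P_y=9, M=102: y* = 0.5·102/9 = 5.6667.

y* = 5.6667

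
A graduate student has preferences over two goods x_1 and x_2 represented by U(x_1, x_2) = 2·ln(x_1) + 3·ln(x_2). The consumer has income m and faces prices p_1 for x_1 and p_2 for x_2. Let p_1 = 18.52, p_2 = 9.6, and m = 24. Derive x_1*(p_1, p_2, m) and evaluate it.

At p_1=18.52, p_2=9.6, m=24: x_1* = 0.4·24/18.52 = 0.5184.

x_1* = 0.5184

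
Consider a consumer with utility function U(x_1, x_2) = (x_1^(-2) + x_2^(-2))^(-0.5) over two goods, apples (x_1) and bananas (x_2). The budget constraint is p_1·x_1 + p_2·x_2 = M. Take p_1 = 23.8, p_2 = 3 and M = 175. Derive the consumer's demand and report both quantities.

MRS = MU_x_1/MU_x_2 = (x_2/x_1)^(3). Set equal to p_1/p_2.
Hence x_2/x_1 = (p_1/p_2)^(1/(3)), i.e. raised to the 1/3 power.
With the ratio pinned down, the budget gives x_1* = M/(p_1 + p_2·(x_2/x_1)) and x_2* = (x_2/x_1)·x_1*.
Numerically x_2/x_1 = 1.994429, so x_1* = 175/(23.8 + 3·1.994429) = 5.8758 and x_2* = 1.994429·5.8758 = 11.7188.

x_1* = 5.8758, x_2* = 11.7188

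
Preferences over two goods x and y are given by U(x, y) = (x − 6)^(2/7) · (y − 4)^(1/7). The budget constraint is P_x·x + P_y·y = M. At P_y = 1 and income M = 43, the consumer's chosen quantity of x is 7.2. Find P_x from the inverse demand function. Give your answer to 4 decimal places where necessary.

Let x' = x−6, y' = y−4. MRS = 2·y'/x' = P_x/P_y.
Substituting into the budget: x* = 6 + 2/3·(M − 6·P_x − 4·P_y)/P_x, and y* = 4 + 1/3·(…)/P_y.
Set x* = 7.2 in the demand function and solve for P_x: P_x = 5.

P_x = 5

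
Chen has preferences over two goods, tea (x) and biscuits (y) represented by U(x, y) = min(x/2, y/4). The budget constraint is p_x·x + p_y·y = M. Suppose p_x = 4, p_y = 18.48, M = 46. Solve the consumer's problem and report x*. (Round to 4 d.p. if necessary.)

Leontief preferences: the optimum is at the kink where x/2 = y/4, i.e. y = 2·x.
Budget: p_x·x + p_y·2·x = M, so (2·p_x + 4·p_y)·x = 2·M.
Demand: x*(p_x,p_y,M) = 2·M/(2·p_x + 4·p_y), y* = 4·M/(2·p_x + 4·p_y).
Here 2·4 + 4·18.48 = 81.92, giving x* = 1.123.

x* = 1.123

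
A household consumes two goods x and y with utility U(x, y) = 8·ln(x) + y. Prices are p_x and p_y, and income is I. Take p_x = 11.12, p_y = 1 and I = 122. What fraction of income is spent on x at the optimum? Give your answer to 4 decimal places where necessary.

Set MRS = p_x/p_y: (8/x)/1 = p_x/p_y.
So x*(p_x,p_y) = 8·p_y/p_x, independent of income; and y* = (I − 8·p_y)/p_y.
At the given prices: x* = 8·1/11.12 = 0.7194, and y* = 114.
Expenditure on x: 11.12·0.7194 = 8; share = 0.0656.

share on x = 0.0656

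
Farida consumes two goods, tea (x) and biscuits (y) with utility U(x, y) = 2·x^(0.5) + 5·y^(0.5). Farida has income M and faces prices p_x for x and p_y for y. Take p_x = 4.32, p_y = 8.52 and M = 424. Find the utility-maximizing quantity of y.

y* = 37.8283

Numerically y/x = 1.606824, so x* = 424/(4.32 + 8.52·1.606824) = 23.5423 and y* = 1.606824·23.5423 = 37.8283.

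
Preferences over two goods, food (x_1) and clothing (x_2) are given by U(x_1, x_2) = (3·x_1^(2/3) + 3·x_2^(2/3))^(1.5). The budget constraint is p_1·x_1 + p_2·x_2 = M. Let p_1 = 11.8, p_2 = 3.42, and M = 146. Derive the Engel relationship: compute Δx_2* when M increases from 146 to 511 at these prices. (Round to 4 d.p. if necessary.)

From the CES first-order condition, (x_2/x_1)^(1/3) = p_1/p_2.
Hence x_2/x_1 = (p_1/p_2)^(1/(1/3)), i.e. raised to the 3 power.
With the ratio pinned down, the budget gives x_1* = M/(p_1 + p_2·(x_2/x_1)) and x_2* = (x_2/x_1)·x_1*.
Numerically x_2/x_1 = 41.074067, so x_1* = 146/(11.8 + 3.42·41.074067) = 0.9588 and x_2* = 41.074067·0.9588 = 39.3819.
At M' = 511: x_2* = 137.8367. Change: 137.8367 − 39.3819 = 98.4548.

Δx_2* = 98.4548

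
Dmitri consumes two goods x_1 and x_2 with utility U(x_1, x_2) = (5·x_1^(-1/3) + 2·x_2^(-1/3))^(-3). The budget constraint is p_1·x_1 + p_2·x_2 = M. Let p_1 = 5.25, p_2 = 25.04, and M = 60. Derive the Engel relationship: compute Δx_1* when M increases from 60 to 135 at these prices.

Numerically x_2/x_1 = 0.155844, so x_1* = 60/(5.25 + 25.04·0.155844) = 6.5557.
At M' = 135: x_1* = 14.7504. Change: 14.7504 − 6.5557 = 8.1946.

Δx_1* = 8.1946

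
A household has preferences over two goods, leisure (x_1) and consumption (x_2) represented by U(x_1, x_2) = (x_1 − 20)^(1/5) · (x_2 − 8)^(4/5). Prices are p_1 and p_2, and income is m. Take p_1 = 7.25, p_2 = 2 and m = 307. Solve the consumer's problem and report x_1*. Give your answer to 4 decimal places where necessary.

This is Cobb-Douglas in (x_1−20, x_2−8): tangency gives 0.2·p_2·(x_2−8) = 0.8·p_1·(x_1−20).
Substituting into the budget: x_1* = 20 + 0.2·(m − 20·p_1 − 8·p_2)/p_1, and x_2* = 8 + 0.8·(…)/p_2.
Discretionary income = 307 − 20·7.25 − 8·2 = 146; x_1* = 20 + 0.2·146/7.25 = 24.0276.

x_1* = 24.0276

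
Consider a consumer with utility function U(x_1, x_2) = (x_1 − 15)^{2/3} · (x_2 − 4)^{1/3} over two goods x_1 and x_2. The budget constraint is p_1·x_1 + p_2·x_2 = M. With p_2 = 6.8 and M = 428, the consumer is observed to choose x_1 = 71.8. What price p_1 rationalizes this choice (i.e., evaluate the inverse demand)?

This is Cobb-Douglas in (x_1−15, x_2−4): tangency gives 2/3·p_2·(x_2−4) = 1/3·p_1·(x_1−15).
Substituting into the budget: x_1* = 15 + 2/3·(M − 15·p_1 − 4·p_2)/p_1, and x_2* = 4 + 1/3·(…)/p_2.
Set x_1* = 71.8 in the demand function and solve for p_1: p_1 = 4.

p_1 = 4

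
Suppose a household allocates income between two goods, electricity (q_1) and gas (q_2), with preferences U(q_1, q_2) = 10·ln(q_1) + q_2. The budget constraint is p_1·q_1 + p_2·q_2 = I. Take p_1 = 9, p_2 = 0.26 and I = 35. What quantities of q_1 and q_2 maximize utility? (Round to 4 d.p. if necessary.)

q_1* = 0.2889, q_2* = 124.6154

So q_1*(p_1,p_2) = 10·p_2/p_1, independent of income; and q_2* = (I − 10·p_2)/p_2.
At the given prices: q_1* = 10·0.26/9 = 0.2889, and q_2* = 124.6154.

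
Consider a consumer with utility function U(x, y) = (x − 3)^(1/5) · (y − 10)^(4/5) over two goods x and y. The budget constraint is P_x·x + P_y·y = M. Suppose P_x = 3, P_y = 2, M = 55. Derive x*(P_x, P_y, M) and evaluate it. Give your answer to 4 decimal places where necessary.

x* = 4.7333

MRS = (1/4)·(y−10)/(x−3). Tangency with P_x/P_y gives y−10 = 4·(P_x/P_y)·(x−3).
Substituting into the budget: x* = 3 + 0.2·(M − 3·P_x − 10·P_y)/P_x, and y* = 10 + 0.8·(…)/P_y.
Discretionary income = 55 − 3·3 − 10·2 = 26; x* = 3 + 0.2·26/3 = 4.7333.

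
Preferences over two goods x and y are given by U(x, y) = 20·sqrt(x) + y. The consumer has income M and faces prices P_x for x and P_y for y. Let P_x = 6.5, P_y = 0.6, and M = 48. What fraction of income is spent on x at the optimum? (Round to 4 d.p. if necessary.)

MU_x = 10/√x, MU_y = 1. Tangency: 10/√x = P_x/P_y.
Thus x* = (10·P_y/P_x)² — independent of M — with the rest of income spent on y.
Plugging in: x* = (10·0.6/6.5)² = 0.8521, y* = 70.7692.
Expenditure on x: 6.5·0.8521 = 5.5385; share = 0.1154.

share on x = 0.1154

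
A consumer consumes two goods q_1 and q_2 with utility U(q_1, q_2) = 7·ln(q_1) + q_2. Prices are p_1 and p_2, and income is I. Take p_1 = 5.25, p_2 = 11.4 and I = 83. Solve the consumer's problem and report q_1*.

q_1* = 15.2

MU_q_1 = 7/q_1, MU_q_2 = 1. Tangency: 7/q_1 = p_1/p_2.
So q_1*(p_1,p_2) = 7·p_2/p_1, independent of income; and q_2* = (I − 7·p_2)/p_2.
At the given prices: q_1* = 7·11.4/5.25 = 15.2.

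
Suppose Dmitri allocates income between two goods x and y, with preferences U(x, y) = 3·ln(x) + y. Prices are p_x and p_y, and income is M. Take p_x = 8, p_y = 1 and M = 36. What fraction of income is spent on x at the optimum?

Set MRS = p_x/p_y: (3/x)/1 = p_x/p_y.
So x*(p_x,p_y) = 3·p_y/p_x, independent of income; and y* = (M − 3·p_y)/p_y.
At the given prices: x* = 3·1/8 = 0.375, and y* = 33.
Expenditure on x: 8·0.375 = 3; share = 0.0833.

share on x = 0.0833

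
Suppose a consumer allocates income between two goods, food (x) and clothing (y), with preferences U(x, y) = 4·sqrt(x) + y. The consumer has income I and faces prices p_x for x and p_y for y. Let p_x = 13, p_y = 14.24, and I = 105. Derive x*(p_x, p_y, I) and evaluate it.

Set MRS = p_x/p_y: 2·x^(−1/2) = p_x/p_y.
Thus x* = (2·p_y/p_x)² — independent of I — with the rest of income spent on y.
Plugging in: x* = (2·14.24/13)² = 4.7995.

x* = 4.7995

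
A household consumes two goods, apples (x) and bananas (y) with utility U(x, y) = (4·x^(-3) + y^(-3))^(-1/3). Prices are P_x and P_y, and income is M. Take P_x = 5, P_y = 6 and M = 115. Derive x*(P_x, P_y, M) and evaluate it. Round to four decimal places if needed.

x* = 12.7021

MU_x ∝ 4·x^(-4), MU_y ∝ y^(-4), so MRS = 4·(y/x)^(4) = P_x/P_y.
Hence y/x = ((1/4)·P_x/P_y)^(1/(4)), i.e. raised to the 0.25 power.
With the ratio pinned down, the budget gives x* = M/(P_x + P_y·(y/x)) and y* = (y/x)·x*.
Numerically y/x = 0.6756, so x* = 115/(5 + 6·0.6756) = 12.7021.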